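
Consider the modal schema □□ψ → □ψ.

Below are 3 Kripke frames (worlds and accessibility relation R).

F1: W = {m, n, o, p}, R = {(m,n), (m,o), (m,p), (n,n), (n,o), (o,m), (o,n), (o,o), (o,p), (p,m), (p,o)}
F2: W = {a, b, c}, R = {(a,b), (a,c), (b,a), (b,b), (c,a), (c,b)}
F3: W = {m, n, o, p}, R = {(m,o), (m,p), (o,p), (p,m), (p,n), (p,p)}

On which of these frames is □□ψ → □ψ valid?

This is the axiom for density; its first-order frame correspondent is ∀x ∀y (Rxy → ∃z (Rxz ∧ Rzy)).
F1: ✓.
F2: fails — Rac but no z with Raz and Rzc.
F3: fails — Rmo but no z with Rmz and Rzo.
Valid on: F1.

F1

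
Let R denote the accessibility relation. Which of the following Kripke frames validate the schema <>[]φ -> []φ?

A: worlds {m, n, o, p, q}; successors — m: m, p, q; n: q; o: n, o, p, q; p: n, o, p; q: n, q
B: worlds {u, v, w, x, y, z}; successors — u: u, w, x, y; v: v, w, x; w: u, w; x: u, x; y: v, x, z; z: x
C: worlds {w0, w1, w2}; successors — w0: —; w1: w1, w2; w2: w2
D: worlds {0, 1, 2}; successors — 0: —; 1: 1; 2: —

D

This is the axiom for a generalized confluence (Geach) condition; its first-order frame correspondent is forall x forall y forall z ((xRy & xRz) -> exists w (yRw & z = w)).
A: fails — mRp, mRm but no w with pRw and m=w.
B: fails — uRw, uRx but no t with wRt and x=t.
C: fails — w1Rw2, w1Rw1 but no w with w2Rw and w1=w.
D: ✓.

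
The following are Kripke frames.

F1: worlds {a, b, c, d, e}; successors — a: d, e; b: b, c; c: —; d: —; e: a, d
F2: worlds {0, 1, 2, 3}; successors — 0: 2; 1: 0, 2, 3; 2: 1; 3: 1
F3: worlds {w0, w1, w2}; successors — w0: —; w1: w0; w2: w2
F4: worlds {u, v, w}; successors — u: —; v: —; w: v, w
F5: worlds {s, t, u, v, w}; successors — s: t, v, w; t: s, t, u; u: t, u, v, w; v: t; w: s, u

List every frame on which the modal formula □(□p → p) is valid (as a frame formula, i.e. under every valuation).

Frame correspondent (Sahlqvist): ∀x ∀y (Rxy → Ryy) — i.e. shift-reflexivity.
F1: fails — Rbc but not Rcc.
F2: fails — R10 but not R00.
F3: fails — Rw1w0 but not Rw0w0.
F4: fails — Rwv but not Rvv.
F5: fails — Ruv but not Rvv.

none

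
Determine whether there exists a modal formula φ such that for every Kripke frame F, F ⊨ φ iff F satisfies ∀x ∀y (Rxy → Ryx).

Definable; r → □◇r defines it

This is a Sahlqvist condition; the B axiom r → □◇r defines it.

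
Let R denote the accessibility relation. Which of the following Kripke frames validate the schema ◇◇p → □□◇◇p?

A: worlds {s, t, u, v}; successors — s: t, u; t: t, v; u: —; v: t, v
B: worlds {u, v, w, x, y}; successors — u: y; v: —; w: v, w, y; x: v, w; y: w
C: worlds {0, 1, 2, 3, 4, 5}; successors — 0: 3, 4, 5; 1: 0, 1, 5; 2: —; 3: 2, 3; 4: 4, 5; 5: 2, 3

The schema corresponds to a generalized confluence (Geach) condition: ∀x ∀y ∀z ((xR²y ∧ xR²z) → ∃w (y = w ∧ zR²w)).
A: satisfies the condition.
B: fails — wR²v, wR²v but no t with v=t and vR²t.
C: fails — 0R²2, 0R²2 but no w with 2=w and 2R²w.

A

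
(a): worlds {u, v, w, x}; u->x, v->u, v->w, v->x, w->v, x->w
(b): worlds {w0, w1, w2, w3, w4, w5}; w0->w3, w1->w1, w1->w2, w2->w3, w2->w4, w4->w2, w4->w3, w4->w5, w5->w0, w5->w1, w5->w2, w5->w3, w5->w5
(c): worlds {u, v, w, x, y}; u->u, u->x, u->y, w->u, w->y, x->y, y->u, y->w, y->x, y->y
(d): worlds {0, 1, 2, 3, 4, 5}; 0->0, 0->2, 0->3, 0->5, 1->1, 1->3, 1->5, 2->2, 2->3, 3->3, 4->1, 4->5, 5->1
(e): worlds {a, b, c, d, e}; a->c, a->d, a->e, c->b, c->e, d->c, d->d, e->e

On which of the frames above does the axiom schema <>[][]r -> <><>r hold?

(c), (d)

Frame correspondent (Sahlqvist): forall x forall y (xRy -> exists w (y R^2 w & x R^2 w)) — i.e. a generalized confluence (Geach) condition.
(a): fails — uRx but no t with xR²t and uR²t.
(b): fails — w0Rw3 but no w with w3R²w and w0R²w.
(c): condition met.
(d): condition met.
(e): fails — cRb but no w with bR²w and cR²w.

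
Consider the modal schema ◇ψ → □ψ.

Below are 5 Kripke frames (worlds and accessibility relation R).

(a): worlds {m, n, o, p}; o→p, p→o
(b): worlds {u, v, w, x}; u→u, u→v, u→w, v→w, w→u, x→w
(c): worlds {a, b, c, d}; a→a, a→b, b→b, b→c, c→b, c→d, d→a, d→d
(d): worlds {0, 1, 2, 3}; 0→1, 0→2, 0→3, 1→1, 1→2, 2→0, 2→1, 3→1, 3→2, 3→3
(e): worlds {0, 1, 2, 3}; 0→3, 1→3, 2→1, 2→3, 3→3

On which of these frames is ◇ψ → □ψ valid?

Frame correspondent (Sahlqvist): ∀x ∀y ∀z (Rxy ∧ Rxz → y = z) — i.e. partial functionality.
(a): holds.
(b): fails — u sees both u and v.
(c): fails — a sees both a and b.
(d): fails — 0 sees both 1 and 2.
(e): fails — 2 sees both 1 and 3.

(a)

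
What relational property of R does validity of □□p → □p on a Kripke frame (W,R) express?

This schema is the C4 axiom.
It corresponds to density: ∀x ∀y (Rxy → ∃z (Rxz ∧ Rzy)).

Density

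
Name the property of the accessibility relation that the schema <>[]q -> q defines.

Replacing q by ¬q and contraposing gives the equivalent schema q → □◇q.
Suppose q→□◇q is valid. Take Rxy and set V(q)={x}. Then q at x, so □◇q at x, so ◇q at y, so some z with Ryz has q; z=x, i.e. Ryx.

symmetry: forall x forall y (Rxy -> Ryx)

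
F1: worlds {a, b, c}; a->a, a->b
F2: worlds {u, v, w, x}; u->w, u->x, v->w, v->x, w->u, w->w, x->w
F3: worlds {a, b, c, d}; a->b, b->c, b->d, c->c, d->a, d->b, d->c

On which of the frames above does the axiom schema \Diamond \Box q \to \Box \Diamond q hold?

The schema corresponds to convergence: \forall x \forall y \forall z (Rxy \wedge Rxz \to \exists w (Ryw \wedge Rzw)).
F1: fails — Raa and Rab but a and b have no common successor.
F2: holds.
F3: fails — Rdc and Rda but c and a have no common successor.
Valid on: F2.

F2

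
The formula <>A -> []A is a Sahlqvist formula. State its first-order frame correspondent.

This is the CD axiom.
Its frame correspondent is partial functionality — forall x forall y forall z (Rxy & Rxz -> y = z).

Partial functionality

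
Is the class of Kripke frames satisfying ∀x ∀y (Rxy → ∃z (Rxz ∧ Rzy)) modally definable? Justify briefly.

Definable; □□q → □q defines it

Yes: it is density, defined by the C4 schema □□q → □q.
Suppose □□q→□q is valid. Take Rxy and set V(q)={w : xR²w}. Then □□q at x, so □q at x, so q at y, i.e. ∃z(Rxz∧Rzy).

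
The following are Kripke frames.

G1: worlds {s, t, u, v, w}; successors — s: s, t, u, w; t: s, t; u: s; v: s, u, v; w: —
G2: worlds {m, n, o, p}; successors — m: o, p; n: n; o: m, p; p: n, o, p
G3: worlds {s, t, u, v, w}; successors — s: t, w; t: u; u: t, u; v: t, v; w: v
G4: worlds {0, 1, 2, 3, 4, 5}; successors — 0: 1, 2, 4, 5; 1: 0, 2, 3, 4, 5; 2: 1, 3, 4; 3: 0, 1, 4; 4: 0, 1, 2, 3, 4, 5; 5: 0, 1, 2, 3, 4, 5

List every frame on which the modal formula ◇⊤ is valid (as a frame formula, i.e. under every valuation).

G2, G3, G4

This is the axiom for seriality; its first-order frame correspondent is ∀x ∃y Rxy.
G1: fails — world w has no successor.
G2: satisfies the condition.
G3: satisfies the condition.
G4: satisfies the condition.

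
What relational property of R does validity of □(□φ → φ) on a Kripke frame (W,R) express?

shift-reflexivity

Suppose □(□φ→φ) is valid. Take Rxy and set V(φ)={w : Ryw}. Then at y, □φ holds; since □(□φ→φ) at x, □φ→φ at y, so φ at y, i.e. Ryy.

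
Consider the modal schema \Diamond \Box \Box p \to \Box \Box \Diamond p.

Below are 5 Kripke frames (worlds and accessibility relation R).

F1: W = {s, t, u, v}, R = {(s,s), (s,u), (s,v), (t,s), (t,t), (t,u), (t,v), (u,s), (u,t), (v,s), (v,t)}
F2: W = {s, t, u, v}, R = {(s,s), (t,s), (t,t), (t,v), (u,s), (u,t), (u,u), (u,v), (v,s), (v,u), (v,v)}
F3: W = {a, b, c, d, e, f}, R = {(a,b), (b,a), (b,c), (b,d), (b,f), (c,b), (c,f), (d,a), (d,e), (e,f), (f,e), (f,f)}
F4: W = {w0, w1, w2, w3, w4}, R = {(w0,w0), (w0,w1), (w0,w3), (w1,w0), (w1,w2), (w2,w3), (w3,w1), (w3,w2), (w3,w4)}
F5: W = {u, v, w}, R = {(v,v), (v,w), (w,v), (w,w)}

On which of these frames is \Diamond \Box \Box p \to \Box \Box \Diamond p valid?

The schema corresponds to a generalized confluence (Geach) condition: \forall x \forall y \forall z ((xRy \wedge x R^2 z) \to \exists w (y R^2 w \wedge zRw)).
F1: satisfies the condition.
F2: satisfies the condition.
F3: fails — bRa, bR²a but no w with aR²w and aRw.
F4: fails — w0Rw0, w0R²w4 but no w with w0R²w and w4Rw.
F5: satisfies the condition.

F1, F2, F5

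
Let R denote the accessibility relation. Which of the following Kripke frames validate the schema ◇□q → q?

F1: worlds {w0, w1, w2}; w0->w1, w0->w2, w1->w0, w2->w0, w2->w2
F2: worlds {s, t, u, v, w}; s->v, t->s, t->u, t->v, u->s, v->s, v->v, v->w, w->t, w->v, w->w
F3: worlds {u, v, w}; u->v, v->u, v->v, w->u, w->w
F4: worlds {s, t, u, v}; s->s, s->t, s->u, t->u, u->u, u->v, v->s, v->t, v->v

The schema corresponds to symmetry: ∀x ∀y (Rxy → Ryx).
F1: ✓.
F2: fails — Rwt but not Rtw.
F3: fails — Rwu but not Ruw.
F4: fails — Ruv but not Rvu.
Valid on: F1.

F1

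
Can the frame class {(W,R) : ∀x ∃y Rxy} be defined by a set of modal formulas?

The condition is seriality. A defining modal formula is □q → ◇q.
Suppose □q→◇q is valid. At any x set V(q)=W. Then □q at x, so ◇q at x, so x has a successor.

Yes, by □q → ◇q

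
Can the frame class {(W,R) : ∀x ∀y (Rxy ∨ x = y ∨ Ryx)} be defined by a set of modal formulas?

Not modally definable

Any modally definable frame class is closed under disjoint unions.
Take 3 disjoint single-world reflexive frames: each is trivially connected, but their disjoint union has 3 worlds with no edge between distinct components, so it is not connected.
Hence connectedness of R is not modally definable.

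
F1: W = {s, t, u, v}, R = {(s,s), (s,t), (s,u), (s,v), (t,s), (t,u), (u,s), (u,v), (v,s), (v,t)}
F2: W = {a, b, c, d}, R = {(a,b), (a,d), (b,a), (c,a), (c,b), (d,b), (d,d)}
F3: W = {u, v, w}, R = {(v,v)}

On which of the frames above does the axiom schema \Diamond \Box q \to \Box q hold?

The schema corresponds to the Euclidean property: \forall x \forall y \forall z (Rxy \wedge Rxz \to Ryz).
F1: fails — Rsv and Rsv but not Rvv.
F2: fails — Rab and Rab but not Rbb.
F3: ✓.

F3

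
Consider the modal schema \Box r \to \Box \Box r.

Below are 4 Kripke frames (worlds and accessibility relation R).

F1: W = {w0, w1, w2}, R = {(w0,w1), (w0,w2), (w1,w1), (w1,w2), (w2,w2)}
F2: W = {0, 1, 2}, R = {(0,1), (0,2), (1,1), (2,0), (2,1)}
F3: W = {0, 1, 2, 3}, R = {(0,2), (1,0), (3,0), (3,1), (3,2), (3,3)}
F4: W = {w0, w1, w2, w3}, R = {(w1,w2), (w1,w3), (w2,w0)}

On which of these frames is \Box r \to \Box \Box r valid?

F1

Frame correspondent (Sahlqvist): \forall x \forall y \forall z (Rxy \wedge Ryz \to Rxz) — i.e. transitivity.
F1: holds.
F2: fails — R02 and R20 but not R00.
F3: fails — R10 and R02 but not R12.
F4: fails — Rw1w2 and Rw2w0 but not Rw1w0.
Valid on: F1.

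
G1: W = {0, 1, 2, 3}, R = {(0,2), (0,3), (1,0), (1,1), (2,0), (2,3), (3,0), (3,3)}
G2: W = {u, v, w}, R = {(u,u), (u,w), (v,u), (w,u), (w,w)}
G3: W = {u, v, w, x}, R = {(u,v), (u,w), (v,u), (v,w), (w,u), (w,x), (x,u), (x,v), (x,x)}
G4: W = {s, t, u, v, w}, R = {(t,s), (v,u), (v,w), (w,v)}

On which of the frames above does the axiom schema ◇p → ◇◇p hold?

The schema corresponds to a generalized confluence (Geach) condition: ∀x ∀y (xRy → ∃w (y = w ∧ xR²w)).
G1: fails — 0R2 but no w with 2=w and 0R²w.
G2: holds.
G3: fails — uRv but no t with v=t and uR²t.
G4: fails — tRs but no w* with s=w* and tR²w*.

G2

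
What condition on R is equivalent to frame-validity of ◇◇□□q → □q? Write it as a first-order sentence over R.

This is a Sahlqvist (Geach-type) schema ◇^2□^2q → □^1◇^0q.
Minimal-valuation argument: fix x; take any y with xR^2y and any z with xR^1z. Set V(q) to the set of worlds R-reachable from y in exactly 2 steps. Then □^2q holds at y, so the antecedent holds at x; validity forces ◇^0q at z, giving a w with zR^0w and yR^2w.
First-order correspondent: ∀x ∀y ∀z ((xR²y ∧ xRz) → ∃w (yR²w ∧ z = w)).

∀x ∀y ∀z ((xR²y ∧ xRz) → ∃w (yR²w ∧ z = w))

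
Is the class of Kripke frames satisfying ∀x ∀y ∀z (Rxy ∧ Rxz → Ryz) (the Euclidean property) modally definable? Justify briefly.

Definable; ◇r → □◇r defines it

The condition is the Euclidean property. A defining modal formula is ◇r → □◇r.
Suppose ◇r→□◇r is valid. Take Rxy, Rxz and set V(r)={y}. Then ◇r at x, so □◇r at x, so ◇r at z, so some w with Rzw has r; w=y, i.e. Rzy. By symmetry of the argument, Ryz.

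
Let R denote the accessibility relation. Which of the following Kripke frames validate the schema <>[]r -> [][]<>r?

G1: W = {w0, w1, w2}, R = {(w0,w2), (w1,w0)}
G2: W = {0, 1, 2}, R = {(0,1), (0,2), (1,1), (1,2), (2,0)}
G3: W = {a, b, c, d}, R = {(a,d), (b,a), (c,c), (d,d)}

Frame correspondent (Sahlqvist): forall x forall y forall z ((xRy & x R^2 z) -> exists w (yRw & zRw)) — i.e. a generalized confluence (Geach) condition.
G1: fails — w1Rw0, w1R²w2 but no w with w0Rw and w2Rw.
G2: fails — 0R1, 0R²2 but no w with 1Rw and 2Rw.
G3: ✓.
Valid on: G3.

G3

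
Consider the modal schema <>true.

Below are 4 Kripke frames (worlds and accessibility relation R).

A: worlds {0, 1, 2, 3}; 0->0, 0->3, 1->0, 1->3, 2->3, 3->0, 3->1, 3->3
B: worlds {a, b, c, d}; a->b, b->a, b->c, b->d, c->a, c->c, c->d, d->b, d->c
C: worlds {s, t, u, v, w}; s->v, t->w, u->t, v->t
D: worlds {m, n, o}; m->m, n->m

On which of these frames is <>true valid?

A, B

This is the axiom for seriality; its first-order frame correspondent is forall x exists y Rxy.
A: holds.
B: holds.
C: fails — world w has no successor.
D: fails — world o has no successor.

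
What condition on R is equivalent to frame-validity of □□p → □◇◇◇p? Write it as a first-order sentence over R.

This is a Sahlqvist (Geach-type) schema ◇^0□^2p → □^1◇^3p.
Minimal-valuation argument: fix x; take any y with xR^0y and any z with xR^1z. Set V(p) to the set of worlds R-reachable from y in exactly 2 steps. Then □^2p holds at y, so the antecedent holds at x; validity forces ◇^3p at z, giving a w with zR^3w and yR^2w.
First-order correspondent: ∀x ∀z (xRz → ∃w (xR²w ∧ zR³w)).

∀x ∀z (xRz → ∃w (xR²w ∧ zR³w))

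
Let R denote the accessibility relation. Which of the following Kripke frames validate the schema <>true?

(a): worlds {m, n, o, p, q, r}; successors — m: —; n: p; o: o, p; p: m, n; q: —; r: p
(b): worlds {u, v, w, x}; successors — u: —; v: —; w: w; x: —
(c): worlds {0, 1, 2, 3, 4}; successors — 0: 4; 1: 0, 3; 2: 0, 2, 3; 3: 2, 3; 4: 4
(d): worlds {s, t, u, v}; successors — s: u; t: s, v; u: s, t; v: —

This is the axiom for seriality; its first-order frame correspondent is forall x exists y Rxy.
(a): fails — world m has no successor.
(b): fails — world u has no successor.
(c): ✓.
(d): fails — world v has no successor.

(c)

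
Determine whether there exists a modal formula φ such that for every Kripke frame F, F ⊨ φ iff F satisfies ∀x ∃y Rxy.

The condition is seriality. A defining modal formula is □p → ◇p.
Suppose □p→◇p is valid. At any x set V(p)=W. Then □p at x, so ◇p at x, so x has a successor.

Definable; □p → ◇p defines it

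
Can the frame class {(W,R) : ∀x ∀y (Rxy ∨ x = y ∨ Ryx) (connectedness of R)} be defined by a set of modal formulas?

No — not modally definable

Any modally definable frame class is closed under disjoint unions.
Take 4 disjoint single-world reflexive frames: each is trivially connected, but their disjoint union has 4 worlds with no edge between distinct components, so it is not connected.
So no modal formula (or set of formulas) defines exactly the connected frames.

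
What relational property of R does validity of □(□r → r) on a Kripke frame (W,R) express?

Suppose □(□r→r) is valid. Take Rxy and set V(r)={w : Ryw}. Then at y, □r holds; since □(□r→r) at x, □r→r at y, so r at y, i.e. Ryy.
The converse is a direct semantic check.
So the correspondent is shift-reflexivity.

Shift-reflexivity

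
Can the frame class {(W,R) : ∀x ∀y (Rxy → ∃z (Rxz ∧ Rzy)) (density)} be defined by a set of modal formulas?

Yes: it is density, defined by the C4 schema □□p → □p.

Yes — defined by □□p → □p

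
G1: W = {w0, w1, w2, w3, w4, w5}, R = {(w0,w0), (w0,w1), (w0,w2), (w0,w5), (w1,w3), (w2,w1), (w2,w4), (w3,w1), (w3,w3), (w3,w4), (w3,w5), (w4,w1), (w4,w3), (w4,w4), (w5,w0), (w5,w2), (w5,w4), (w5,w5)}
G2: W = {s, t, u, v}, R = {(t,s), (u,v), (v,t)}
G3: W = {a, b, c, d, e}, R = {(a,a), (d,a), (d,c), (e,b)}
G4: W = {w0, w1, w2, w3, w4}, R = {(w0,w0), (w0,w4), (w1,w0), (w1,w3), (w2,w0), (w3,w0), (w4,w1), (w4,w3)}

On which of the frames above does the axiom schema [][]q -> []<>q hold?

The schema corresponds to a generalized confluence (Geach) condition: forall x forall z (xRz -> exists w (x R^2 w & zRw)).
G1: satisfies the condition.
G2: fails — tRs but no w with tR²w and sRw.
G3: fails — dRc but no w with dR²w and cRw.
G4: satisfies the condition.

G1, G4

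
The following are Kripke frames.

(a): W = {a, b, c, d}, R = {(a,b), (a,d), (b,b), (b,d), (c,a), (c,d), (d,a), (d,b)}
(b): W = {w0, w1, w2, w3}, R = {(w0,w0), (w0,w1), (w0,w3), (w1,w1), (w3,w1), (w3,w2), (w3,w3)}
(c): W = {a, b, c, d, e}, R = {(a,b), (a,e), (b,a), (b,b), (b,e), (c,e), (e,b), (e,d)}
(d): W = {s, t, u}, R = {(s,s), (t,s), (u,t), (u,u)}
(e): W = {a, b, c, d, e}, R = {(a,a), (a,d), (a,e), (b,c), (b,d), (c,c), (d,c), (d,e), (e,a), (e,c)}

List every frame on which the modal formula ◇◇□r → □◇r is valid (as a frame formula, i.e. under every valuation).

This is the axiom for a generalized confluence (Geach) condition; its first-order frame correspondent is ∀x ∀y ∀z ((xR²y ∧ xRz) → ∃w (yRw ∧ zRw)).
(a): condition met.
(b): fails — w0R²w2, w0Rw0 but no w with w2Rw and w0Rw.
(c): fails — aR²d, aRb but no w with dRw and bRw.
(d): fails — uR²s, uRu but no w with sRw and uRw.
(e): fails — aR²c, aRa but no w with cRw and aRw.

(a)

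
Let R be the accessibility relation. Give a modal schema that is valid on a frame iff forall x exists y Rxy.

□ψ → ◇ψ

The condition is seriality. The D schema □ψ → ◇ψ defines it.
Suppose □ψ→◇ψ is valid. At any x set V(ψ)=W. Then □ψ at x, so ◇ψ at x, so x has a successor.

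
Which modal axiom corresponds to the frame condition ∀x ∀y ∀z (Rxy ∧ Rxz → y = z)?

A defining formula is ◇p → □p (the CD axiom).
Suppose ◇p→□p is valid. Take Rxy, Rxz and set V(p)={y}. Then ◇p at x, so □p at x, so p at z, i.e. z=y.

◇p → □p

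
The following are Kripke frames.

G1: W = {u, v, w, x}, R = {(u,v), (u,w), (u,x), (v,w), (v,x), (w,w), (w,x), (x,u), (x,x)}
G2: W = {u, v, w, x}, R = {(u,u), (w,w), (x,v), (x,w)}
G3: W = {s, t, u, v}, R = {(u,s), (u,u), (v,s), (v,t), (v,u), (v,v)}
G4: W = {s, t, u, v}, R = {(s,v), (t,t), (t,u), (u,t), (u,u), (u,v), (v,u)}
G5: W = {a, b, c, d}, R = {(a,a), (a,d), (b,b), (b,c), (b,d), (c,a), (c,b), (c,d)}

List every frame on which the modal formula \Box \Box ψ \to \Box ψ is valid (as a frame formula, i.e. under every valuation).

This is the axiom for density; its first-order frame correspondent is \forall x \forall y (Rxy \to \exists z (Rxz \wedge Rzy)).
G1: fails — Ruv but no z with Ruz and Rzv.
G2: fails — Rxv but no z with Rxz and Rzv.
G3: ✓.
G4: fails — Rsv but no z with Rsz and Rzv.
G5: ✓.
Valid on: G3, G5.

G3, G5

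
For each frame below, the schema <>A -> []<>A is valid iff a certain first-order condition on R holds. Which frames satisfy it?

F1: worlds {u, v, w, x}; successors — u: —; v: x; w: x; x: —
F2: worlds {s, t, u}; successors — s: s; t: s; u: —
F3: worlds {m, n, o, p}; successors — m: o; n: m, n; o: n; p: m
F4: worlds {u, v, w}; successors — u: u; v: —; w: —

This is the axiom for the Euclidean property; its first-order frame correspondent is forall x forall y forall z (Rxy & Rxz -> Ryz).
F1: fails — Rvx and Rvx but not Rxx.
F2: satisfies the condition.
F3: fails — Rmo and Rmo but not Roo.
F4: satisfies the condition.
Valid on: F2, F4.

F2, F4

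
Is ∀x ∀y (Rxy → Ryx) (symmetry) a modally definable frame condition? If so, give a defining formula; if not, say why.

Yes — defined by p → □◇p

Yes: it is symmetry, defined by the B schema p → □◇p.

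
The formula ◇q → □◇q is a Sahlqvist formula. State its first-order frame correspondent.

the Euclidean property

Suppose ◇q→□◇q is valid. Take Rxy, Rxz and set V(q)={y}. Then ◇q at x, so □◇q at x, so ◇q at z, so some w with Rzw has q; w=y, i.e. Rzy. By symmetry of the argument, Ryz.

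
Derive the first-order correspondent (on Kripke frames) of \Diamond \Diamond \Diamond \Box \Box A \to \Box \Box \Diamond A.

This is a Sahlqvist (Geach-type) schema ◇^3□^2A → □^2◇^1A.
Minimal-valuation argument: fix x; take any y with xR^3y and any z with xR^2z. Set V(A) to the set of worlds R-reachable from y in exactly 2 steps. Then □^2A holds at y, so the antecedent holds at x; validity forces ◇^1A at z, giving a w with zR^1w and yR^2w.
First-order correspondent: \forall x \forall y \forall z ((x R^3 y \wedge x R^2 z) \to \exists w (y R^2 w \wedge zRw)).

\forall x \forall y \forall z ((x R^3 y \wedge x R^2 z) \to \exists w (y R^2 w \wedge zRw))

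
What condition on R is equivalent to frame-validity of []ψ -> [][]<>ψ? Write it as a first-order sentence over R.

This is a Sahlqvist (Geach-type) schema ◇^0□^1ψ → □^2◇^1ψ.
Minimal-valuation argument: fix x; take any y with xR^0y and any z with xR^2z. Set V(ψ) to the set of worlds R-reachable from y in exactly 1 step. Then □^1ψ holds at y, so the antecedent holds at x; validity forces ◇^1ψ at z, giving a w with zR^1w and yR^1w.
First-order correspondent: forall x forall z (x R^2 z -> exists w (xRw & zRw)).

forall x forall z (x R^2 z -> exists w (xRw & zRw))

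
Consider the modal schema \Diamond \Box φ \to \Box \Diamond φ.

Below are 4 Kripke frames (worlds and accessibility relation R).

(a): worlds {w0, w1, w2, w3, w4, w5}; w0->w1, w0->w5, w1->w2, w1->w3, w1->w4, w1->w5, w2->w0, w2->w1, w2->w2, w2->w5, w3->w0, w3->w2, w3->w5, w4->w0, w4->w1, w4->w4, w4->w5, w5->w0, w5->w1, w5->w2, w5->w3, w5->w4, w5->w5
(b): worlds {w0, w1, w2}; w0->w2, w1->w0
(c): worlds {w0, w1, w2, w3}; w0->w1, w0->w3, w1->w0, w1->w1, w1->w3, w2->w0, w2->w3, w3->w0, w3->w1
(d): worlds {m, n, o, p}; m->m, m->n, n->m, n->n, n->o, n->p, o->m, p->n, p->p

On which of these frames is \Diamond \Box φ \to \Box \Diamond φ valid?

Frame correspondent (Sahlqvist): \forall x \forall y \forall z (Rxy \wedge Rxz \to \exists w (Ryw \wedge Rzw)) — i.e. convergence.
(a): holds.
(b): fails — Rw0w2 and Rw0w2 but w2 and w2 have no common successor.
(c): holds.
(d): fails — Rno and Rnp but o and p have no common successor.
Valid on: (a), (c).

(a), (c)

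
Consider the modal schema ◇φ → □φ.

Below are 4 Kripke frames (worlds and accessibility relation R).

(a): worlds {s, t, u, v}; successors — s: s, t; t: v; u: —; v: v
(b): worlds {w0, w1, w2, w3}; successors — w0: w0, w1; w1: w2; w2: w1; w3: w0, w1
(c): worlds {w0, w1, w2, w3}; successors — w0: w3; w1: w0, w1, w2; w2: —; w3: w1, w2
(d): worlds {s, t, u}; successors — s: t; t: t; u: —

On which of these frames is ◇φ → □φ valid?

Frame correspondent (Sahlqvist): ∀x ∀y ∀z (Rxy ∧ Rxz → y = z) — i.e. partial functionality.
(a): fails — s sees both s and t.
(b): fails — w0 sees both w0 and w1.
(c): fails — w1 sees both w0 and w1.
(d): ✓.
Valid on: (d).

(d)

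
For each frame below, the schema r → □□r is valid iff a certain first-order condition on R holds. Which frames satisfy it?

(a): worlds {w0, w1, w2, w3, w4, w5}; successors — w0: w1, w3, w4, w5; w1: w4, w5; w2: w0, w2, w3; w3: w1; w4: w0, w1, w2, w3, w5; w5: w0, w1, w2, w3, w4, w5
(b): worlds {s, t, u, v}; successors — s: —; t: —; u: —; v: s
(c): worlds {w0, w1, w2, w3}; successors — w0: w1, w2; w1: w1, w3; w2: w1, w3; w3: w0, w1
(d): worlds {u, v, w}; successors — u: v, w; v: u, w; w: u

The schema corresponds to a generalized confluence (Geach) condition: ∀x ∀z (xR²z → ∃w (x = w ∧ z = w)).
(a): fails — w0R²w1 but w0 ≠ w1.
(b): holds.
(c): fails — w0R²w1 but w0 ≠ w1.
(d): fails — uR²w but u ≠ w.

(b)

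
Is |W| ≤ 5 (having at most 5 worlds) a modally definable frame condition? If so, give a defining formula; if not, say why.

No — not modally definable

If a class were modally definable it would be closed under disjoint unions (Goldblatt–Thomason).
Any modal formula valid on each of 6 disjoint one-world frames is valid on their disjoint union (validity is preserved under disjoint unions). Each one-world frame has |W|=1≤5, but the union has |W|=6.
So the class is not modally definable.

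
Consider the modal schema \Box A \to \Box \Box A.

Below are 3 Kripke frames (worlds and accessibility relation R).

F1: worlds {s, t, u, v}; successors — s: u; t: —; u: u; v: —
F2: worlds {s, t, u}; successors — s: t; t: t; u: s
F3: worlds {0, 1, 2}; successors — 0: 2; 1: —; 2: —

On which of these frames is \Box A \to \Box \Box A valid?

F1, F3

This is the axiom for transitivity; its first-order frame correspondent is \forall x \forall y \forall z (Rxy \wedge Ryz \to Rxz).
F1: holds.
F2: fails — Rus and Rst but not Rut.
F3: holds.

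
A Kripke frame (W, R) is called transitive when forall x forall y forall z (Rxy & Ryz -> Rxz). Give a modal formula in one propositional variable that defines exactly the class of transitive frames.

□s → □□s

The condition is transitivity. The 4 schema □s → □□s defines it.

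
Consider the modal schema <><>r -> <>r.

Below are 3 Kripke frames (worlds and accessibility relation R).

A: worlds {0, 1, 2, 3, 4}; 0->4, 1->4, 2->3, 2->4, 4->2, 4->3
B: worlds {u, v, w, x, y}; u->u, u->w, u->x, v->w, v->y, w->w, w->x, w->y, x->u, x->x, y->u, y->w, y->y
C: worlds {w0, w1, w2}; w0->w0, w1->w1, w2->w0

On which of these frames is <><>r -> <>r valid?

Frame correspondent (Sahlqvist): forall x forall y forall z (Rxy & Ryz -> Rxz) — i.e. transitivity.
A: fails — R04 and R43 but not R03.
B: fails — Ruw and Rwy but not Ruy.
C: condition met.

C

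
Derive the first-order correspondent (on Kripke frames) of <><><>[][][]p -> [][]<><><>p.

This is a Sahlqvist (Geach-type) schema ◇^3□^3p → □^2◇^3p.
First-order correspondent: forall x forall y forall z ((x R^3 y & x R^2 z) -> exists w (y R^3 w & z R^3 w)).

forall x forall y forall z ((x R^3 y & x R^2 z) -> exists w (y R^3 w & z R^3 w))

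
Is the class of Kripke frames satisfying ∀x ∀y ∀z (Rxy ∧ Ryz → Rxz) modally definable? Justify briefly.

Yes — defined by □q → □□q

Yes: it is transitivity, defined by the 4 schema □q → □□q.
Suppose □q→□□q is valid. Take Rxy, Ryz and set V(q)={w : Rxw}. Then □q at x, so □□q at x, so □q at y, so q at z, i.e. Rxz.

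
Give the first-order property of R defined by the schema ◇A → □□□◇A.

∀x ∀y ∀z ((xRy ∧ xR³z) → ∃w (y = w ∧ zRw))

This is a Sahlqvist (Geach-type) schema ◇^1□^0A → □^3◇^1A.
Minimal-valuation argument: fix x; take any y with xR^1y and any z with xR^3z. Set V(A) to the set of worlds R-reachable from y in exactly 0 steps. Then □^0A holds at y, so the antecedent holds at x; validity forces ◇^1A at z, giving a w with zR^1w and yR^0w.
First-order correspondent: ∀x ∀y ∀z ((xRy ∧ xR³z) → ∃w (y = w ∧ zRw)).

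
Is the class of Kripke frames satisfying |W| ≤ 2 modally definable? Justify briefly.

No — not modally definable

If a class were modally definable it would be closed under disjoint unions (Goldblatt–Thomason).
Any modal formula valid on each of 3 disjoint one-world frames is valid on their disjoint union (validity is preserved under disjoint unions). Each one-world frame has |W|=1≤2, but the union has |W|=3.
So the class is not modally definable.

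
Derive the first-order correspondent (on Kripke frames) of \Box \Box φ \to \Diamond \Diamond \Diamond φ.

\forall x \exists w (x R^2 w \wedge x R^3 w)

This is a Sahlqvist (Geach-type) schema ◇^0□^2φ → □^0◇^3φ.
Minimal-valuation argument: fix x; take any y with xR^0y and any z with xR^0z. Set V(φ) to the set of worlds R-reachable from y in exactly 2 steps. Then □^2φ holds at y, so the antecedent holds at x; validity forces ◇^3φ at z, giving a w with zR^3w and yR^2w.
First-order correspondent: \forall x \exists w (x R^2 w \wedge x R^3 w).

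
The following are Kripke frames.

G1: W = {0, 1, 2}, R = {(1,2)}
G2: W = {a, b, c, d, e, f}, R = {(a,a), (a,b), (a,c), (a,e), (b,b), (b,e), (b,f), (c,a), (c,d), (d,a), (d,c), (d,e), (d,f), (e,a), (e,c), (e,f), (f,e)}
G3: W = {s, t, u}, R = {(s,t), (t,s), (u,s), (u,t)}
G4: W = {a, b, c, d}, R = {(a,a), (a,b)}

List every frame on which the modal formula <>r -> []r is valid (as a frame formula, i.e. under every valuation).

G1

This is the axiom for partial functionality; its first-order frame correspondent is forall x forall y forall z (Rxy & Rxz -> y = z).
G1: condition met.
G2: fails — a sees both a and b.
G3: fails — u sees both s and t.
G4: fails — a sees both a and b.
Valid on: G1.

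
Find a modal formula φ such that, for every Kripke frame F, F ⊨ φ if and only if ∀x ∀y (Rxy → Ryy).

The condition is shift-reflexivity. The T□ schema □(□p → p) defines it.
Suppose □(□p→p) is valid. Take Rxy and set V(p)={w : Ryw}. Then at y, □p holds; since □(□p→p) at x, □p→p at y, so p at y, i.e. Ryy.

□(□p → p)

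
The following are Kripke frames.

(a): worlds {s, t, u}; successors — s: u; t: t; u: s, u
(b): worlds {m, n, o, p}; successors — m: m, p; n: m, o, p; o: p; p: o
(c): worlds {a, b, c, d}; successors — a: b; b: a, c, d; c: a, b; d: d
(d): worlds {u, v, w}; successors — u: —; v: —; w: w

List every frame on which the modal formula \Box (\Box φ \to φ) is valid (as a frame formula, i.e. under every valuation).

The schema corresponds to shift-reflexivity: \forall x \forall y (Rxy \to Ryy).
(a): fails — Rus but not Rss.
(b): fails — Rop but not Rpp.
(c): fails — Rbc but not Rcc.
(d): ✓.

(d)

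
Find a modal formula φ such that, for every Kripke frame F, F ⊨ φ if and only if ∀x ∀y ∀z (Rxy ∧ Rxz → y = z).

◇ψ → □ψ

The condition is partial functionality. The CD schema ◇ψ → □ψ defines it.
Suppose ◇ψ→□ψ is valid. Take Rxy, Rxz and set V(ψ)={y}. Then ◇ψ at x, so □ψ at x, so ψ at z, i.e. z=y.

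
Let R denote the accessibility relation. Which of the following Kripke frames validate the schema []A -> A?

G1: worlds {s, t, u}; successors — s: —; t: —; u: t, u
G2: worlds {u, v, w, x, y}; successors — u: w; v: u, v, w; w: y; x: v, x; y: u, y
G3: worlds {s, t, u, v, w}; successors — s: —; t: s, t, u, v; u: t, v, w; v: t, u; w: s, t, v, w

none

Frame correspondent (Sahlqvist): forall x Rxx — i.e. reflexivity.
G1: fails — world s does not see itself.
G2: fails — world u does not see itself.
G3: fails — world s does not see itself.
Valid on no frame.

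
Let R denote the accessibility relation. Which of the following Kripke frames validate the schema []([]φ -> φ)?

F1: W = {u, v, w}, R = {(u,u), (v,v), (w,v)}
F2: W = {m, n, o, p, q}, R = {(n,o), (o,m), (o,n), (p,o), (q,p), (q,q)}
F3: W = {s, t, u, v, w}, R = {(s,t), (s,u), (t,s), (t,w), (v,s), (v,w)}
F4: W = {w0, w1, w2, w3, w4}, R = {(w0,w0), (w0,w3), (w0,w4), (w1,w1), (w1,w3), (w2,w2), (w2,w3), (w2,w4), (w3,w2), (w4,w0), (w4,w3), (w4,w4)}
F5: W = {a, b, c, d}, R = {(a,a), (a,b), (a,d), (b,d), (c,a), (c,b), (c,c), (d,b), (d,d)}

The schema corresponds to shift-reflexivity: forall x forall y (Rxy -> Ryy).
F1: satisfies the condition.
F2: fails — Rom but not Rmm.
F3: fails — Rvw but not Rww.
F4: fails — Rw1w3 but not Rw3w3.
F5: fails — Rab but not Rbb.
Valid on: F1.

F1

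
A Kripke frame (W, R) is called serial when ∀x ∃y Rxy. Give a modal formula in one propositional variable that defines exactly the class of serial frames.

□p → ◇p

This is seriality; the standard corresponding axiom is D: □p → ◇p.
Suppose □p→◇p is valid. At any x set V(p)=W. Then □p at x, so ◇p at x, so x has a successor.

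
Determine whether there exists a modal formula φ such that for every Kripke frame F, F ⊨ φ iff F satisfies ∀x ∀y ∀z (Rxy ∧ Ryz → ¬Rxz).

Not definable by any modal formula

Modal frame validity is preserved under surjective bounded morphisms.
The 5-cycle (worlds s,t,u,v,w with s→t→u→v→w→s) is intransitive. Mapping every world to a single reflexive point • is a surjective bounded morphism; the reflexive point is not intransitive (R••∧R•• but R••).
So the class is not modally definable.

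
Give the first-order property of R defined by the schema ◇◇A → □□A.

This is a Sahlqvist (Geach-type) schema ◇^2□^0A → □^2◇^0A.
Minimal-valuation argument: fix x; take any y with xR^2y and any z with xR^2z. Set V(A) to the set of worlds R-reachable from y in exactly 0 steps. Then □^0A holds at y, so the antecedent holds at x; validity forces ◇^0A at z, giving a w with zR^0w and yR^0w.
First-order correspondent: ∀x ∀y ∀z ((xR²y ∧ xR²z) → ∃w (y = w ∧ z = w)).

∀x ∀y ∀z ((xR²y ∧ xR²z) → ∃w (y = w ∧ z = w))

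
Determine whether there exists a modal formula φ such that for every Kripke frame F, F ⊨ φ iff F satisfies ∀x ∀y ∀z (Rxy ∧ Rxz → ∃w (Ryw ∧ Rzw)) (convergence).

This is a Sahlqvist condition; the .2 axiom ◇□q → □◇q defines it.
Suppose ◇□q→□◇q is valid. Take Rxy, Rxz and set V(q)={w : Ryw}. Then □q at y so ◇□q at x, so □◇q at x, so ◇q at z, giving w with Rzw and Ryw.

Yes, by ◇□q → □◇q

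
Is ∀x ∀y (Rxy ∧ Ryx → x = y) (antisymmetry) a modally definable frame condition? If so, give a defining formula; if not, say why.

Not definable by any modal formula

If a class were modally definable it would be closed under surjective bounded morphisms (Goldblatt–Thomason).
The 4-cycle (worlds 0,1,2,3 with 0→1→2→3→0) is antisymmetric. Sending even-indexed worlds to • and odd-indexed worlds to ∘ is a surjective bounded morphism onto the two-world frame with •↔∘, which is not antisymmetric.
Hence antisymmetry is not modally definable.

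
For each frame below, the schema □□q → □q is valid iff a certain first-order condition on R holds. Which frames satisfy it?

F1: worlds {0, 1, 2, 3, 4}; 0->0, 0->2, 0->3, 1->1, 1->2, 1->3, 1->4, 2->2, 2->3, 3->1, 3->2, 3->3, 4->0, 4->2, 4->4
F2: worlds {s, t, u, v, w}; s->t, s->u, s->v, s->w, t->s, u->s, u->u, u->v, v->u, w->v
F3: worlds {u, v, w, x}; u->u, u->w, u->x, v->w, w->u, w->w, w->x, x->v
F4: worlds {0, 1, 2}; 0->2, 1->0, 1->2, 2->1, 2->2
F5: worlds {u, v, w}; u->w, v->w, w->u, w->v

F1

The schema corresponds to density: ∀x ∀y (Rxy → ∃z (Rxz ∧ Rzy)).
F1: ✓.
F2: fails — Rts but no z with Rtz and Rzs.
F3: fails — Rxv but no z with Rxz and Rzv.
F4: fails — R10 but no z with R1z and Rz0.
F5: fails — Rwu but no z with Rwz and Rzu.
Valid on: F1.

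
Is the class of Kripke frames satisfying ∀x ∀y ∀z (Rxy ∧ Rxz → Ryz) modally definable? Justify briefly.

The condition is the Euclidean property. A defining modal formula is ◇p → □◇p.

Yes, by ◇p → □◇p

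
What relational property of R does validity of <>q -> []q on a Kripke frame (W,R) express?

Partial functionality

Suppose ◇q→□q is valid. Take Rxy, Rxz and set V(q)={y}. Then ◇q at x, so □q at x, so q at z, i.e. z=y.
The converse is a direct semantic check.
So the correspondent is partial functionality.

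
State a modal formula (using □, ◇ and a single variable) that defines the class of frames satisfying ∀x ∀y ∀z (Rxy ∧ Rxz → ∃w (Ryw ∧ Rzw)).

◇□q → □◇q

A defining formula is ◇□q → □◇q (the .2 axiom).
Suppose ◇□q→□◇q is valid. Take Rxy, Rxz and set V(q)={w : Ryw}. Then □q at y so ◇□q at x, so □◇q at x, so ◇q at z, giving w with Rzw and Ryw.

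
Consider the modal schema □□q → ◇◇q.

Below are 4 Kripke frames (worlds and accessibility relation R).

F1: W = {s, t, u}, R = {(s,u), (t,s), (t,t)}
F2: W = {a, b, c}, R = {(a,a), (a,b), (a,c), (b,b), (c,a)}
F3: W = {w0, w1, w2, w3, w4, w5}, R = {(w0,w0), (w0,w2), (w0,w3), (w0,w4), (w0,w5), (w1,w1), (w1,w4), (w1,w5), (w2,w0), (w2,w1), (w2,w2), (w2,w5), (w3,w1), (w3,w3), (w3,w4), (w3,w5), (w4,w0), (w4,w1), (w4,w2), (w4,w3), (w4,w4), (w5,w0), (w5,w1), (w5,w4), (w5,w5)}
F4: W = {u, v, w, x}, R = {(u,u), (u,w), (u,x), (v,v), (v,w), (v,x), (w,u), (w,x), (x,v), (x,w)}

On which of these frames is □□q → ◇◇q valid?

This is the axiom for a generalized confluence (Geach) condition; its first-order frame correspondent is ∀x ∃w (xR²w ∧ xR²w).
F1: fails — at s but no w with sR²w and sR²w.
F2: satisfies the condition.
F3: satisfies the condition.
F4: satisfies the condition.
Valid on: F2, F3, F4.

F2, F3, F4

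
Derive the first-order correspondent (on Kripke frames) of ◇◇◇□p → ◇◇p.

∀x ∀y (xR³y → ∃w (yRw ∧ xR²w))

This is a Sahlqvist (Geach-type) schema ◇^3□^1p → □^0◇^2p.
Minimal-valuation argument: fix x; take any y with xR^3y and any z with xR^0z. Set V(p) to the set of worlds R-reachable from y in exactly 1 step. Then □^1p holds at y, so the antecedent holds at x; validity forces ◇^2p at z, giving a w with zR^2w and yR^1w.
First-order correspondent: ∀x ∀y (xR³y → ∃w (yRw ∧ xR²w)).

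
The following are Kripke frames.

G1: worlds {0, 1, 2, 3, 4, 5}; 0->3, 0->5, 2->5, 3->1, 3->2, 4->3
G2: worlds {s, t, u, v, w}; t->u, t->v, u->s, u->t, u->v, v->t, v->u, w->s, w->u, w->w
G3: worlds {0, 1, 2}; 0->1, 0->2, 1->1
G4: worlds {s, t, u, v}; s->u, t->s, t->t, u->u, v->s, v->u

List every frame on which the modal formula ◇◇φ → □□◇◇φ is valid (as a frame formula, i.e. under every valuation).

G3

This is the axiom for a generalized confluence (Geach) condition; its first-order frame correspondent is ∀x ∀y ∀z ((xR²y ∧ xR²z) → ∃w (y = w ∧ zR²w)).
G1: fails — 0R²1, 0R²1 but no w with 1=w and 1R²w.
G2: fails — tR²s, tR²s but no w* with s=w* and sR²w*.
G3: condition met.
G4: fails — tR²s, tR²s but no w with s=w and sR²w.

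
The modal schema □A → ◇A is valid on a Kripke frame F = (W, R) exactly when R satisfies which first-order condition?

seriality: ∀x ∃y Rxy

Suppose □A→◇A is valid. At any x set V(A)=W. Then □A at x, so ◇A at x, so x has a successor.
Conversely, on a frame with seriality the schema holds at every world under every valuation.
So the correspondent is seriality.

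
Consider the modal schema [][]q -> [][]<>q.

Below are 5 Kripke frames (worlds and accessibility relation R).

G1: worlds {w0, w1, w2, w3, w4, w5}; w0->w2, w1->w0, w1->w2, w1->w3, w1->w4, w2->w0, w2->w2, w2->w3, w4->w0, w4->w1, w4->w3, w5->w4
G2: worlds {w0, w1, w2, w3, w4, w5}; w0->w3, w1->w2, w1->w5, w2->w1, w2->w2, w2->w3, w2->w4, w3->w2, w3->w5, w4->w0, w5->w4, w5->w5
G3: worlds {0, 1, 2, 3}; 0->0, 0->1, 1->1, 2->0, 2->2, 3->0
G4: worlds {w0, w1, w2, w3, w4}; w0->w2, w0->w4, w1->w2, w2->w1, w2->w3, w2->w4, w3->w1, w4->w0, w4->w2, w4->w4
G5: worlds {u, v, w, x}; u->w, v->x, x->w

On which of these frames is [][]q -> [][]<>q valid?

G3

The schema corresponds to a generalized confluence (Geach) condition: forall x forall z (x R^2 z -> exists w (x R^2 w & zRw)).
G1: fails — w0R²w3 but no w with w0R²w and w3Rw.
G2: fails — w1R²w4 but no w with w1R²w and w4Rw.
G3: ✓.
G4: fails — w1R²w1 but no w with w1R²w and w1Rw.
G5: fails — vR²w but no t with vR²t and wRt.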